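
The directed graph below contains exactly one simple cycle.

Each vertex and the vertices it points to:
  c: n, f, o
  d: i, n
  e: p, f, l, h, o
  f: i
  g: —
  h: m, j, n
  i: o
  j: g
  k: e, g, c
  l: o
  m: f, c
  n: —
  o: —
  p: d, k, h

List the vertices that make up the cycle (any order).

DFS with gray/black marking from e:
e gray
  p gray
    d gray
      i gray
        o gray
        o black
      i black
      n gray
      n black
    d black
    k gray
      k→e: e is gray → back edge
Back edge closes the cycle e → p → k → e; its vertices are {e, k, p}.

e, k, p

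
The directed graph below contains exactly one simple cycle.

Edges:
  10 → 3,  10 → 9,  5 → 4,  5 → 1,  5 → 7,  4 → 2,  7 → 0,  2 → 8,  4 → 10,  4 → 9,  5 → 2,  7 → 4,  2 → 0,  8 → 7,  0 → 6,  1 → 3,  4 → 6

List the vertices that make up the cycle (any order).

2, 4, 7, 8

DFS with gray/black marking from 4:
4 gray
  9 gray
  9 black
  10 gray
    3 gray
    3 black
    10→9: 9 black — skip
  10 black
  6 gray
  6 black
  2 gray
    0 gray
      0→6: 6 black — skip
    0 black
    8 gray
      7 gray
        7→4: 4 is gray → back edge
Back edge closes the cycle 4 → 2 → 8 → 7 → 4; its vertices are {2, 4, 7, 8}.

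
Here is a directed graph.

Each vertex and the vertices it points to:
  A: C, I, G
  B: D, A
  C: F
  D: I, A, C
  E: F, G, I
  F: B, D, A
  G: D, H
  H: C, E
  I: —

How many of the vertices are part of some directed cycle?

A vertex is on a directed cycle iff it belongs to a strongly connected component of size ≥ 2 (or has a self-loop).
The vertices on cycles are {A, B, C, D, E, F, G, H} — 8 in total.

8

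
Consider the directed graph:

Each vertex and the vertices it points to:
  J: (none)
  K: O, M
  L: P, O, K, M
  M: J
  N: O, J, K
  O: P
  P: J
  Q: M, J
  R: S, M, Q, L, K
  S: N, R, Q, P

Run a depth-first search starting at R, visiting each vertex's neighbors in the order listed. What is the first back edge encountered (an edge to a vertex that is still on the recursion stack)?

DFS from R (visiting each vertex's neighbors in the order listed); mark gray on enter, black on exit:
R gray
  S gray
    N gray
      O gray
        P gray
          J gray
          J black
        P black
      O black
      N→J: J black — skip
      K gray
        K→O: O black — skip
        M gray
          M→J: J black — skip
        M black
      K black
    N black
    S→R: R is gray → back edge
First back edge: S → R.

S->R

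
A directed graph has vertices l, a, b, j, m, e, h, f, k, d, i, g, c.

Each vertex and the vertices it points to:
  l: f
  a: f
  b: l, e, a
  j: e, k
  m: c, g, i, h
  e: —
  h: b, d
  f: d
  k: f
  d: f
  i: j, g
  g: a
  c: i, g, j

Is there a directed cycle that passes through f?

Yes

f is on a cycle iff f can reach itself via ≥1 edge.
f → d → f — yes.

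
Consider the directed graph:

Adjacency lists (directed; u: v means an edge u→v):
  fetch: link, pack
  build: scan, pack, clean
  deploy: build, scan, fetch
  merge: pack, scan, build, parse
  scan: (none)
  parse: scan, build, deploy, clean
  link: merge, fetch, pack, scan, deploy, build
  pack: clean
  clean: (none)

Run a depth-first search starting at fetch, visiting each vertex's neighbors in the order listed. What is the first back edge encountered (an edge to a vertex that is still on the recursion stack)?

deploy→fetch

DFS from fetch (visiting each vertex's neighbors in the order listed); mark gray on enter, black on exit:
fetch gray
  link gray
    merge gray
      pack gray
        clean gray
        clean black
      pack black
      scan gray
      scan black
      build gray
        build→scan: scan black — skip
        build→pack: pack black — skip
        build→clean: clean black — skip
      build black
      parse gray
        parse→scan: scan black — skip
        parse→build: build black — skip
        deploy gray
          deploy→build: build black — skip
          deploy→scan: scan black — skip
          deploy→fetch: fetch is gray → back edge
First back edge: deploy → fetch.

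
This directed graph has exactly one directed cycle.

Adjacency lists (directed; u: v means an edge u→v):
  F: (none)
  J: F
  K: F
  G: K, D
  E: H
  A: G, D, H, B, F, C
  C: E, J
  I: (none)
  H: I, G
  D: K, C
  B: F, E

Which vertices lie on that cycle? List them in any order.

C, D, E, G, H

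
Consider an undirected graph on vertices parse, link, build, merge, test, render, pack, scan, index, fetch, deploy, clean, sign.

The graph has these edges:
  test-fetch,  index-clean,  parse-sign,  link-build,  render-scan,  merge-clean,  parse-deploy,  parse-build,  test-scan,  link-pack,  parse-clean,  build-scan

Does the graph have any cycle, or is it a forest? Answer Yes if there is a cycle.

No

DFS, tracking each vertex's parent; an edge to a visited non-parent vertex closes a cycle.
Start from merge:
visit merge (parent –)
  visit clean (parent merge)
    visit index (parent clean)
      index–clean: parent, skip
    visit parse (parent clean)
      visit deploy (parent parse)
        deploy–parse: parent, skip
      visit build (parent parse)
        visit link (parent build)
          link–build: parent, skip
          visit pack (parent link)
            pack–link: parent, skip
        visit scan (parent build)
          visit test (parent scan)
            visit fetch (parent test)
              fetch–test: parent, skip
            test–scan: parent, skip
          visit render (parent scan)
            render–scan: parent, skip
          scan–build: parent, skip
        build–parse: parent, skip
      parse–clean: parent, skip
      visit sign (parent parse)
        sign–parse: parent, skip
    clean–merge: parent, skip
No non-parent visited neighbor found — the graph is a forest.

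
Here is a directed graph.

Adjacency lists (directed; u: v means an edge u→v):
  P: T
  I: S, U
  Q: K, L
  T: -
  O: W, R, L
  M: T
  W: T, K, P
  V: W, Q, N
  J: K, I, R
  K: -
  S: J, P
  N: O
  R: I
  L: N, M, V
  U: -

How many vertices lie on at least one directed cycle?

9

A vertex is on a directed cycle iff it belongs to a strongly connected component of size ≥ 2 (or has a self-loop).
The vertices on cycles are {I, J, L, N, O, Q, R, S, V} — 9 in total.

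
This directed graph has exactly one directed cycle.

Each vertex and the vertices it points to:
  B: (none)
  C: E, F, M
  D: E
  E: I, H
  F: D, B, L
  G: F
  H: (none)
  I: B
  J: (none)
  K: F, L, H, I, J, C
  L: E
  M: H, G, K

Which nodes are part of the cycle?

C, K, M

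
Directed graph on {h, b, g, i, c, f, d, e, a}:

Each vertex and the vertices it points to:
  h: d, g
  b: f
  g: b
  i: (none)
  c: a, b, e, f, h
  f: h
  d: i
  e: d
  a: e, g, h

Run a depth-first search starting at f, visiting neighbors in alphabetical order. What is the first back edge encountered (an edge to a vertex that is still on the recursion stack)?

b->f

DFS from f (visiting neighbors in alphabetical order); mark gray on enter, black on exit:
f gray
  h gray
    d gray
      i gray
      i black
    d black
    g gray
      b gray
        b→f: f is gray → back edge
First back edge: b → f.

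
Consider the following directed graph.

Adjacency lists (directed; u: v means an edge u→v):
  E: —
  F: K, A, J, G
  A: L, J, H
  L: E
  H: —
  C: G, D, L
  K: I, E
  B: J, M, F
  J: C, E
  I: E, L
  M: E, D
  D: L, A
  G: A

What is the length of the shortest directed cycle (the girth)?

4

For each vertex v, BFS finds the shortest path from v back to v.
The shortest such closed walk is J → C → G → A → J, length 4.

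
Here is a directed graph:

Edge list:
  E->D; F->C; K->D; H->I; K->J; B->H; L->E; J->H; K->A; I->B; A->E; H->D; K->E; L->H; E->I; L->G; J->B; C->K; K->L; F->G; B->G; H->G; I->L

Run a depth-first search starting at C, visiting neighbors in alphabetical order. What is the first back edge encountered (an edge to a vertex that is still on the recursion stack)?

H→I

DFS from C (visiting neighbors in alphabetical order); mark gray on enter, black on exit:
C gray
  K gray
    A gray
      E gray
        D gray
        D black
        I gray
          B gray
            G gray
            G black
            H gray
              H→D: D black — skip
              H→G: G black — skip
              H→I: I is gray → back edge
First back edge: H → I.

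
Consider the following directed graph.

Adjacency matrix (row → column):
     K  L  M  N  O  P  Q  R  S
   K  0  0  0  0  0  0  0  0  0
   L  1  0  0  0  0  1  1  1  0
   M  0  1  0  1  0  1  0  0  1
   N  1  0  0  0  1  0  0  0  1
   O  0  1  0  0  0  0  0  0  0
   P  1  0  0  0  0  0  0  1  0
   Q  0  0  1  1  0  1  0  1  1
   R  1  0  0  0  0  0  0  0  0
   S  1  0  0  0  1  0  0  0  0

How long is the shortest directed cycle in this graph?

For each vertex v, BFS finds the shortest path from v back to v.
The shortest such closed walk is M → L → Q → M, length 3.

3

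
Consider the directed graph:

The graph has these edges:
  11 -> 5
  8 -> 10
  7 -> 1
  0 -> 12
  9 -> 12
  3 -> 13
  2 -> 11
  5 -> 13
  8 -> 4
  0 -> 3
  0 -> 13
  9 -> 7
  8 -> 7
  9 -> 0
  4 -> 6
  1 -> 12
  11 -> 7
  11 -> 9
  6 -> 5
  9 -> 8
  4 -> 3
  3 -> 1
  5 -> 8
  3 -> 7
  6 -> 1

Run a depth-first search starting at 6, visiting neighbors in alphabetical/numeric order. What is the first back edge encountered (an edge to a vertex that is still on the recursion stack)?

DFS from 6 (visiting neighbors in alphabetical/numeric order); mark gray on enter, black on exit:
6 gray
  1 gray
    12 gray
    12 black
  1 black
  5 gray
    8 gray
      4 gray
        3 gray
          3→1: 1 black — skip
          7 gray
            7→1: 1 black — skip
          7 black
          13 gray
          13 black
        3 black
        4→6: 6 is gray → back edge
First back edge: 4 → 6.

4->6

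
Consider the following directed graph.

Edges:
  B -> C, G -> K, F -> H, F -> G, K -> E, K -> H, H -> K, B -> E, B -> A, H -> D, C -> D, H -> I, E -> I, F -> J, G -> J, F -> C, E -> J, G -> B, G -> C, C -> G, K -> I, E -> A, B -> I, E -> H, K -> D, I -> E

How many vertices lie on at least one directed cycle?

7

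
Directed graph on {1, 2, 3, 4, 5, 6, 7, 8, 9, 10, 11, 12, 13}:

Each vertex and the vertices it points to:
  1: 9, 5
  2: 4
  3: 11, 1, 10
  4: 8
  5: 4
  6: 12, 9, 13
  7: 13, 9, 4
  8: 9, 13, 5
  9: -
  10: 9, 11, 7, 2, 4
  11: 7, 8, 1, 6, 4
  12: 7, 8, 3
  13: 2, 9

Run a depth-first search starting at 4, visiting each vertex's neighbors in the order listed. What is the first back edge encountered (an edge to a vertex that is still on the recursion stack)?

2→4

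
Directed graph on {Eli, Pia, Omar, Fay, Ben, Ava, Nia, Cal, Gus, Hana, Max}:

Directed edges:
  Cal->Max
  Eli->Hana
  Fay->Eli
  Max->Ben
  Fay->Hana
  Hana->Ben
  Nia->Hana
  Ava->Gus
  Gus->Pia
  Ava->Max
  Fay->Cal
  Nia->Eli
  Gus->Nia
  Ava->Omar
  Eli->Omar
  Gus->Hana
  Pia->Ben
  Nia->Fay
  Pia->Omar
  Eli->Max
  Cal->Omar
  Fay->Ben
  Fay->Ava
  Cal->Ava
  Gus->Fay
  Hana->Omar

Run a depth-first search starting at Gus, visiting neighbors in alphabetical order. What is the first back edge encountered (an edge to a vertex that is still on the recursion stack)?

Ava->Gus

DFS from Gus (visiting neighbors in alphabetical order); mark gray on enter, black on exit:
Gus gray
  Fay gray
    Ava gray
      Ava→Gus: Gus is gray → back edge
First back edge: Ava → Gus.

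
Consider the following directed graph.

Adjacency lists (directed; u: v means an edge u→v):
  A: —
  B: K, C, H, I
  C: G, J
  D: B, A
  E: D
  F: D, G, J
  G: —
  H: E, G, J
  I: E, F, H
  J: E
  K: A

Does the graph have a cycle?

Yes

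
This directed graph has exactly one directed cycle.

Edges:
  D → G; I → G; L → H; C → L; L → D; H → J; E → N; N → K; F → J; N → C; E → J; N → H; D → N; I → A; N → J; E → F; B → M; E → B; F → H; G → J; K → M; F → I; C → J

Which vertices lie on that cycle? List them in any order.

C, D, L, N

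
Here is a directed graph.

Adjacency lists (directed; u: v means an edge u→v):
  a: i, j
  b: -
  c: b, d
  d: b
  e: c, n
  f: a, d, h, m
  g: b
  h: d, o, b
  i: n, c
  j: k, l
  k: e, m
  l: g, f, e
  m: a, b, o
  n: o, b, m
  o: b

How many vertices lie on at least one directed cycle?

A vertex is on a directed cycle iff it belongs to a strongly connected component of size ≥ 2 (or has a self-loop).
The vertices on cycles are {a, e, f, i, j, k, l, m, n} — 9 in total.

9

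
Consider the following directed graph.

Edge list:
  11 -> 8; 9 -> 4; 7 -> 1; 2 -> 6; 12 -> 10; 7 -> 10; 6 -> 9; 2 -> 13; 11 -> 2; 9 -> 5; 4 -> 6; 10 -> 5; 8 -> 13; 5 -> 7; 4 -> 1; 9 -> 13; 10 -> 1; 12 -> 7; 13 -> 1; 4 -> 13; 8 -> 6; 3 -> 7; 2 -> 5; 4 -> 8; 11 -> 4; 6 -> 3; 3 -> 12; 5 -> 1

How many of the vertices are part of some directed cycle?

7

A vertex is on a directed cycle iff it belongs to a strongly connected component of size ≥ 2 (or has a self-loop).
The vertices on cycles are {4, 5, 6, 7, 8, 9, 10} — 7 in total.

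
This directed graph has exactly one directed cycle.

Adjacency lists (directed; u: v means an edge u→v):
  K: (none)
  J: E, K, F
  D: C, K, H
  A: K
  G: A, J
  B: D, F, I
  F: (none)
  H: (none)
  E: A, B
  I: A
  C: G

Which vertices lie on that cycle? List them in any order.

DFS with gray/black marking from B:
B gray
  D gray
    C gray
      G gray
        A gray
          K gray
          K black
        A black
        J gray
          E gray
            E→A: A black — skip
            E→B: B is gray → back edge
Back edge closes the cycle B → D → C → G → J → E → B; its vertices are {B, C, D, E, G, J}.

B, C, D, E, G, J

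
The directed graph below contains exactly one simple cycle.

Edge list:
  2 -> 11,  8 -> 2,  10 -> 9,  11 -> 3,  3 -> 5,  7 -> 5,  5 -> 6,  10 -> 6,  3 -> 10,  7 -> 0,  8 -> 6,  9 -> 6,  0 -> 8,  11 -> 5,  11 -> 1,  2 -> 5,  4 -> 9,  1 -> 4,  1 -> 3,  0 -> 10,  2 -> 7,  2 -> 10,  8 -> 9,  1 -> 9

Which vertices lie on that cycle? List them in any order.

0, 2, 7, 8

DFS with gray/black marking from 2:
2 gray
  11 gray
    5 gray
      6 gray
      6 black
    5 black
    1 gray
      4 gray
        9 gray
          9→6: 6 black — skip
        9 black
      4 black
      1→9: 9 black — skip
      3 gray
        10 gray
          10→9: 9 black — skip
          10→6: 6 black — skip
        10 black
        3→5: 5 black — skip
      3 black
    1 black
    11→3: 3 black — skip
  11 black
  2→5: 5 black — skip
  7 gray
    0 gray
      0→10: 10 black — skip
      8 gray
        8→2: 2 is gray → back edge
Back edge closes the cycle 2 → 7 → 0 → 8 → 2; its vertices are {0, 2, 7, 8}.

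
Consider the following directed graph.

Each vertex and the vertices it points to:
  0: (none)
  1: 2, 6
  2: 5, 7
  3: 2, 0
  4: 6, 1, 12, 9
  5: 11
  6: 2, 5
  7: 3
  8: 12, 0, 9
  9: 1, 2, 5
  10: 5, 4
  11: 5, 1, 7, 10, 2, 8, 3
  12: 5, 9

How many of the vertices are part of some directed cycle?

A vertex is on a directed cycle iff it belongs to a strongly connected component of size ≥ 2 (or has a self-loop).
The vertices on cycles are {1, 2, 3, 4, 5, 6, 7, 8, 9, 10, 11, 12} — 12 in total.

12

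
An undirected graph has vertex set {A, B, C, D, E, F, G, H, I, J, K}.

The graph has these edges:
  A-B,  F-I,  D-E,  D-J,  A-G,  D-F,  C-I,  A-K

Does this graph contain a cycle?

DFS, tracking each vertex's parent; an edge to a visited non-parent vertex closes a cycle.
Start from E:
visit E (parent –)
  visit D (parent E)
    visit J (parent D)
      J–D: parent, skip
    D–E: parent, skip
    visit F (parent D)
      visit I (parent F)
        I–F: parent, skip
        visit C (parent I)
          C–I: parent, skip
      F–D: parent, skip
visit A (parent –)
  visit G (parent A)
    G–A: parent, skip
  visit K (parent A)
    K–A: parent, skip
  visit B (parent A)
    B–A: parent, skip
visit H (parent –)
No non-parent visited neighbor found — the graph is a forest.

No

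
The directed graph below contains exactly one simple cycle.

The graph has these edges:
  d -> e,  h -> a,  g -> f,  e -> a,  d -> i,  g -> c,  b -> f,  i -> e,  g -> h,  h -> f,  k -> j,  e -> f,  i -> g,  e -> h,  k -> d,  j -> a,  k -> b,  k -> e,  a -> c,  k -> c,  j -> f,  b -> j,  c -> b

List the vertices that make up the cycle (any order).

DFS with gray/black marking from b:
b gray
  f gray
  f black
  j gray
    j→f: f black — skip
    a gray
      c gray
        c→b: b is gray → back edge
Back edge closes the cycle b → j → a → c → b; its vertices are {a, b, c, j}.

a, b, c, j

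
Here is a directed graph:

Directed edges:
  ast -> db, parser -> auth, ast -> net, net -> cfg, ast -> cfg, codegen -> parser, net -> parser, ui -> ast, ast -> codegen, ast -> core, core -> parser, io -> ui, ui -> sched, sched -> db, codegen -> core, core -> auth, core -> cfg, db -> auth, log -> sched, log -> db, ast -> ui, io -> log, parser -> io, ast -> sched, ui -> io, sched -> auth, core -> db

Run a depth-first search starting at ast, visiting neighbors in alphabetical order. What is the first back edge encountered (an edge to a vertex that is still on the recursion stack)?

DFS from ast (visiting neighbors in alphabetical order); mark gray on enter, black on exit:
ast gray
  cfg gray
  cfg black
  codegen gray
    core gray
      auth gray
      auth black
      core→cfg: cfg black — skip
      db gray
        db→auth: auth black — skip
      db black
      parser gray
        parser→auth: auth black — skip
        io gray
          log gray
            log→db: db black — skip
            sched gray
              sched→auth: auth black — skip
              sched→db: db black — skip
            sched black
          log black
          ui gray
            ui→ast: ast is gray → back edge
First back edge: ui → ast.

ui→ast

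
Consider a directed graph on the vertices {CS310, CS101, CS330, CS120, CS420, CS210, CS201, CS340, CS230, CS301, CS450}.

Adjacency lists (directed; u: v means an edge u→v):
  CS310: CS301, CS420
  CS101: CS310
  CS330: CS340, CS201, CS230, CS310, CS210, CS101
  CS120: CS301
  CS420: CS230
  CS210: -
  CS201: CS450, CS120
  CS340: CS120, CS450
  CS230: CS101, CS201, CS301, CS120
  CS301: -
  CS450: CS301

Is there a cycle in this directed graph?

DFS with white/gray/black marking, starting from CS201:
CS201 gray
  CS450 gray
    CS301 gray
    CS301 black
  CS450 black
  CS120 gray
    CS120→CS301: CS301 black — skip
  CS120 black
CS201 black
CS310 gray
  CS310→CS301: CS301 black — skip
  CS420 gray
    CS230 gray
      CS101 gray
        CS101→CS310: CS310 is gray → back edge
Back edge found, so a cycle exists: CS310 → CS420 → CS230 → CS101 → CS310.

Yes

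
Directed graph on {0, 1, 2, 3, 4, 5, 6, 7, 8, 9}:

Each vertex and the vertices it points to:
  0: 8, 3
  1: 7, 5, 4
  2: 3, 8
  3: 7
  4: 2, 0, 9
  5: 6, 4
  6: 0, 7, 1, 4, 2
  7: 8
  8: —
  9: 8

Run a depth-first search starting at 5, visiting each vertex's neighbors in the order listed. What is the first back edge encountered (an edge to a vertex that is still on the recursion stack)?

1->5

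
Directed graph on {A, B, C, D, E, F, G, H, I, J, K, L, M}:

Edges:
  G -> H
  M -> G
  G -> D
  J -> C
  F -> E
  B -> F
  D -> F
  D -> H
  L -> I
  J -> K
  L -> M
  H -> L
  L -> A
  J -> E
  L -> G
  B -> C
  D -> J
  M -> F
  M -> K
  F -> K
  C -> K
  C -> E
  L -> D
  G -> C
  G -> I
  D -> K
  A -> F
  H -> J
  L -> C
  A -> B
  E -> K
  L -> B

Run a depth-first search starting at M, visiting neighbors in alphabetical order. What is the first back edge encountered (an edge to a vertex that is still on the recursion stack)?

DFS from M (visiting neighbors in alphabetical order); mark gray on enter, black on exit:
M gray
  F gray
    E gray
      K gray
      K black
    E black
    F→K: K black — skip
  F black
  G gray
    C gray
      C→E: E black — skip
      C→K: K black — skip
    C black
    D gray
      D→F: F black — skip
      H gray
        J gray
          J→C: C black — skip
          J→E: E black — skip
          J→K: K black — skip
        J black
        L gray
          A gray
            B gray
              B→C: C black — skip
              B→F: F black — skip
            B black
            A→F: F black — skip
          A black
          L→B: B black — skip
          L→C: C black — skip
          L→D: D is gray → back edge
First back edge: L → D.

L→D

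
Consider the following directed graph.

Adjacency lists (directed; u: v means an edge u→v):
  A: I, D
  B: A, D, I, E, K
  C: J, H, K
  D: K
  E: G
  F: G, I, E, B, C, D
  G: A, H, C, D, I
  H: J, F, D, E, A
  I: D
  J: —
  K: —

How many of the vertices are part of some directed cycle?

6

A vertex is on a directed cycle iff it belongs to a strongly connected component of size ≥ 2 (or has a self-loop).
The vertices on cycles are {B, C, E, F, G, H} — 6 in total.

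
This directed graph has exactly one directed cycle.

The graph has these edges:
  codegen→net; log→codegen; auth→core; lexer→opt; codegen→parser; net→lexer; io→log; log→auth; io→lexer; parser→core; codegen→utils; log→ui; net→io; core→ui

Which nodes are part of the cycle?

DFS with gray/black marking from log:
log gray
  codegen gray
    parser gray
      core gray
        ui gray
        ui black
      core black
    parser black
    net gray
      io gray
        io→log: log is gray → back edge
Back edge closes the cycle log → codegen → net → io → log; its vertices are {io, log, net, codegen}.

io, log, net, codegen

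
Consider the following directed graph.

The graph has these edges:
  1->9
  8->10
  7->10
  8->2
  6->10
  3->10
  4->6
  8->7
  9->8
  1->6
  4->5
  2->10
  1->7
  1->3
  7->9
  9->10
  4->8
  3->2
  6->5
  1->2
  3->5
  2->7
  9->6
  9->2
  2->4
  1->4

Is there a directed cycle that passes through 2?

2 is on a cycle iff 2 can reach itself via ≥1 edge.
2 → 4 → 8 → 2 — yes.

Yes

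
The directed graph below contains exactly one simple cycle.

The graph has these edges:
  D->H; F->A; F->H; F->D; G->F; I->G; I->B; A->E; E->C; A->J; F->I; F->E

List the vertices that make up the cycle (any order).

DFS with gray/black marking from F:
F gray
  A gray
    E gray
      C gray
      C black
    E black
    J gray
    J black
  A black
  I gray
    G gray
      G→F: F is gray → back edge
Back edge closes the cycle F → I → G → F; its vertices are {F, G, I}.

F, G, I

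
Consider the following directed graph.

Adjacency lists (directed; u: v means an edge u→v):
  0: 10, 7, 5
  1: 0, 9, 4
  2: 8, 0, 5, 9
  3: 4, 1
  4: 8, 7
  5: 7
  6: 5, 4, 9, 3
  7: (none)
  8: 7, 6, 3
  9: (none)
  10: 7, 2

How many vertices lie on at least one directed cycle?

A vertex is on a directed cycle iff it belongs to a strongly connected component of size ≥ 2 (or has a self-loop).
The vertices on cycles are {0, 1, 2, 3, 4, 6, 8, 10} — 8 in total.

8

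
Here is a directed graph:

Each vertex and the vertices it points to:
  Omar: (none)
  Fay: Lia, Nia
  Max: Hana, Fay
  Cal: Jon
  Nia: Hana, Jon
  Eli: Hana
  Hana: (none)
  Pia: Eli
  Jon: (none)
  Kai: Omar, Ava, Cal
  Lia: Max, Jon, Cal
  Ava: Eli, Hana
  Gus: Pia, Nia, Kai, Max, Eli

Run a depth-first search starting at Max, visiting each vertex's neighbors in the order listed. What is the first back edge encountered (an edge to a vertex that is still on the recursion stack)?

Lia→Max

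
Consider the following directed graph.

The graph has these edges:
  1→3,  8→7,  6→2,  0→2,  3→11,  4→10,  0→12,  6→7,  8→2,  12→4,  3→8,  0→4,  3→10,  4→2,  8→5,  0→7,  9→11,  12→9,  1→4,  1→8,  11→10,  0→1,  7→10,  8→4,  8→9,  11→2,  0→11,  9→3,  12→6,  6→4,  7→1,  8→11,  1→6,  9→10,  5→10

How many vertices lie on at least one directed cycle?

6

A vertex is on a directed cycle iff it belongs to a strongly connected component of size ≥ 2 (or has a self-loop).
The vertices on cycles are {1, 3, 6, 7, 8, 9} — 6 in total.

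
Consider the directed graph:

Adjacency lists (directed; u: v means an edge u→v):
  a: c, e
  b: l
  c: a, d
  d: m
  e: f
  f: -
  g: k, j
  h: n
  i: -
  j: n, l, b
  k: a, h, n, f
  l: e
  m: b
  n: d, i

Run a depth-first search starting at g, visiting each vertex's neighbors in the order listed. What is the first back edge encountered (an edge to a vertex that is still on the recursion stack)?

c->a

DFS from g (visiting each vertex's neighbors in the order listed); mark gray on enter, black on exit:
g gray
  k gray
    a gray
      c gray
        c→a: a is gray → back edge
First back edge: c → a.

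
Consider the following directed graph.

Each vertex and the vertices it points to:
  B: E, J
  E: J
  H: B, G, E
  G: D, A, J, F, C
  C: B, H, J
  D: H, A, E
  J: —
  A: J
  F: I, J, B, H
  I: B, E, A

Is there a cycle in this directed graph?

Yes

DFS with white/gray/black marking, starting from H:
H gray
  B gray
    E gray
      J gray
      J black
    E black
    B→J: J black — skip
  B black
  G gray
    D gray
      D→H: H is gray → back edge
Back edge found, so a cycle exists: H → G → D → H.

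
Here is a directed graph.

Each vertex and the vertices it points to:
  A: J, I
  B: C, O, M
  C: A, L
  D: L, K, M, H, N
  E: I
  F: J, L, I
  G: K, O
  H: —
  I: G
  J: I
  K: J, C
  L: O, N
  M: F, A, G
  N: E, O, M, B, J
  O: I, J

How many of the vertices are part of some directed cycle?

A vertex is on a directed cycle iff it belongs to a strongly connected component of size ≥ 2 (or has a self-loop).
The vertices on cycles are {A, B, C, E, F, G, I, J, K, L, M, N, O} — 13 in total.

13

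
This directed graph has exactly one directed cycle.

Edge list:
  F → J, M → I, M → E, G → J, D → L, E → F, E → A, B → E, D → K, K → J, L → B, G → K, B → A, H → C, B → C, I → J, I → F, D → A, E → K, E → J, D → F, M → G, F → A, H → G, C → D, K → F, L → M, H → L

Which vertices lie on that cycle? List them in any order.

B, C, D, L

DFS with gray/black marking from L:
L gray
  M gray
    G gray
      J gray
      J black
      K gray
        F gray
          F→J: J black — skip
          A gray
          A black
        F black
        K→J: J black — skip
      K black
    G black
    I gray
      I→F: F black — skip
      I→J: J black — skip
    I black
    E gray
      E→A: A black — skip
      E→F: F black — skip
      E→K: K black — skip
      E→J: J black — skip
    E black
  M black
  B gray
    C gray
      D gray
        D→K: K black — skip
        D→F: F black — skip
        D→L: L is gray → back edge
Back edge closes the cycle L → B → C → D → L; its vertices are {B, C, D, L}.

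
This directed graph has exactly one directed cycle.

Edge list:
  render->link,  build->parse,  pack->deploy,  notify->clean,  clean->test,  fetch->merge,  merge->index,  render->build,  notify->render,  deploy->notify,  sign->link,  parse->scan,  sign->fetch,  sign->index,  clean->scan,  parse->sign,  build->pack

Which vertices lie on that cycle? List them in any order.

pack, build, deploy, notify, render

DFS with gray/black marking from notify:
notify gray
  render gray
    build gray
      pack gray
        deploy gray
          deploy→notify: notify is gray → back edge
Back edge closes the cycle notify → render → build → pack → deploy → notify; its vertices are {pack, build, deploy, notify, render}.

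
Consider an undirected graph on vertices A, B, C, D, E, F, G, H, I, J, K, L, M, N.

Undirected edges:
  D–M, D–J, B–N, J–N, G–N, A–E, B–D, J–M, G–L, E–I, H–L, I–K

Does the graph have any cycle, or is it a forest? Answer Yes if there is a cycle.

Yes

DFS, tracking each vertex's parent; an edge to a visited non-parent vertex closes a cycle.
Start from F:
visit F (parent –)
visit A (parent –)
  visit E (parent A)
    visit I (parent E)
      I–E: parent, skip
      visit K (parent I)
        K–I: parent, skip
    E–A: parent, skip
visit B (parent –)
  visit N (parent B)
    visit J (parent N)
      J–N: parent, skip
      visit D (parent J)
        D–B: B visited and ≠ parent → cycle
Cycle: B – N – J – D – B.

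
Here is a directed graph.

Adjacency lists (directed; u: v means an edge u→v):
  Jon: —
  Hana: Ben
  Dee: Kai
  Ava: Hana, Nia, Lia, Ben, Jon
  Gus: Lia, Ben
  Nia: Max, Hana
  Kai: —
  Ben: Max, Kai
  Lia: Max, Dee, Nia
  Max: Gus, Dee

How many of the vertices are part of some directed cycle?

6

A vertex is on a directed cycle iff it belongs to a strongly connected component of size ≥ 2 (or has a self-loop).
The vertices on cycles are {Ben, Gus, Lia, Max, Nia, Hana} — 6 in total.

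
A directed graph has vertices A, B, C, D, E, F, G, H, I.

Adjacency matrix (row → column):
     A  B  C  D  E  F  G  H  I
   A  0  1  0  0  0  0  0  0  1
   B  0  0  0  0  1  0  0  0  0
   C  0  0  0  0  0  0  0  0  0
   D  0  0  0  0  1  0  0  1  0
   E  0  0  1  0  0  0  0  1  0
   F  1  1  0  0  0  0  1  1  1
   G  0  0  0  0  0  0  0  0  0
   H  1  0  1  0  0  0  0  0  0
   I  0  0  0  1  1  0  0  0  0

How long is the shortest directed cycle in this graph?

For each vertex v, BFS finds the shortest path from v back to v.
The shortest such closed walk is I → E → H → A → I, length 4.

4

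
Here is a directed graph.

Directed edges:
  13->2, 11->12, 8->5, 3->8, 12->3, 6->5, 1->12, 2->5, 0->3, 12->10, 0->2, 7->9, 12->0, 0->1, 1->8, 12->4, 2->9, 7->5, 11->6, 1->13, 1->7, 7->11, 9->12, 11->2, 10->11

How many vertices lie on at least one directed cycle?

9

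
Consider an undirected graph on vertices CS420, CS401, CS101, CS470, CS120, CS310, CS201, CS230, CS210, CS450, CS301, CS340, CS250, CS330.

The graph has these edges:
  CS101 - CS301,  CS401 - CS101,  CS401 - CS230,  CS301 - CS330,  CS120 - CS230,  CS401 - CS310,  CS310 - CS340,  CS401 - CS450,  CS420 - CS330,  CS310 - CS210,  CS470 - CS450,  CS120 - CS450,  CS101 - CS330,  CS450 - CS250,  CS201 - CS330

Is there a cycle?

Yes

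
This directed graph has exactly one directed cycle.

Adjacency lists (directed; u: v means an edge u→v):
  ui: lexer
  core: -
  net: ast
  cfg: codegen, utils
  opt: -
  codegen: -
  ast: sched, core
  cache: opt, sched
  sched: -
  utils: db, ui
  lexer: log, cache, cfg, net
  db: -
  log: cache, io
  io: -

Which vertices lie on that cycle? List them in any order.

DFS with gray/black marking from lexer:
lexer gray
  log gray
    cache gray
      opt gray
      opt black
      sched gray
      sched black
    cache black
    io gray
    io black
  log black
  lexer→cache: cache black — skip
  cfg gray
    codegen gray
    codegen black
    utils gray
      db gray
      db black
      ui gray
        ui→lexer: lexer is gray → back edge
Back edge closes the cycle lexer → cfg → utils → ui → lexer; its vertices are {ui, cfg, lexer, utils}.

ui, cfg, lexer, utils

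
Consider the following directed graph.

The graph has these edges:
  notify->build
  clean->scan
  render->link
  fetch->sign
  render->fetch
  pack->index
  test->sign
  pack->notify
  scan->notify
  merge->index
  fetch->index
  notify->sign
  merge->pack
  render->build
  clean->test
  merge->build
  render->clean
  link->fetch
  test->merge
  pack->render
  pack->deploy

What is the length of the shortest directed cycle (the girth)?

5

For each vertex v, BFS finds the shortest path from v back to v.
The shortest such closed walk is pack → render → clean → test → merge → pack, length 5.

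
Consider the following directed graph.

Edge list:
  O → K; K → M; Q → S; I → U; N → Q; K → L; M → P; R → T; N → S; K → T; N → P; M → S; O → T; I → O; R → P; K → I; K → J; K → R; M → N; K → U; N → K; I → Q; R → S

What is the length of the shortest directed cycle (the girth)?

For each vertex v, BFS finds the shortest path from v back to v.
The shortest such closed walk is O → K → I → O, length 3.

3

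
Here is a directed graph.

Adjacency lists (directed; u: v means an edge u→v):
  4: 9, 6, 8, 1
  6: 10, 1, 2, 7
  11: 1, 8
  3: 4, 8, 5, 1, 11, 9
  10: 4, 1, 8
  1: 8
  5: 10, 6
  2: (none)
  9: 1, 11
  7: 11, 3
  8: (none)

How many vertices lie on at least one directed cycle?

6

A vertex is on a directed cycle iff it belongs to a strongly connected component of size ≥ 2 (or has a self-loop).
The vertices on cycles are {3, 4, 5, 6, 7, 10} — 6 in total.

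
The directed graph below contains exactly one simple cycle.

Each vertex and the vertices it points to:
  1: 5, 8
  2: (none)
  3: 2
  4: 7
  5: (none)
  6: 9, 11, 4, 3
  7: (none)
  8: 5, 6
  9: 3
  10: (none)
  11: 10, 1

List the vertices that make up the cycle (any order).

DFS with gray/black marking from 6:
6 gray
  9 gray
    3 gray
      2 gray
      2 black
    3 black
  9 black
  11 gray
    10 gray
    10 black
    1 gray
      5 gray
      5 black
      8 gray
        8→5: 5 black — skip
        8→6: 6 is gray → back edge
Back edge closes the cycle 6 → 11 → 1 → 8 → 6; its vertices are {1, 6, 8, 11}.

1, 6, 8, 11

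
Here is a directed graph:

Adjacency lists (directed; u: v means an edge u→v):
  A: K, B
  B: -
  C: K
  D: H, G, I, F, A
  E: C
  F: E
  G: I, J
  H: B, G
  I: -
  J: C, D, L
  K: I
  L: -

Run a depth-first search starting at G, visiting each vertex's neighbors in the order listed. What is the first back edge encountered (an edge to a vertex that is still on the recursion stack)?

DFS from G (visiting each vertex's neighbors in the order listed); mark gray on enter, black on exit:
G gray
  I gray
  I black
  J gray
    C gray
      K gray
        K→I: I black — skip
      K black
    C black
    D gray
      H gray
        B gray
        B black
        H→G: G is gray → back edge
First back edge: H → G.

H->G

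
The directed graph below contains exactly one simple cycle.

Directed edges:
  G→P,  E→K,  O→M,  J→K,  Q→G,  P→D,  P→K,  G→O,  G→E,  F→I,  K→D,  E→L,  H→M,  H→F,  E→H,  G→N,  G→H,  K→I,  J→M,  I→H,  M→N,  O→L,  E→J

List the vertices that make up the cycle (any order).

F, H, I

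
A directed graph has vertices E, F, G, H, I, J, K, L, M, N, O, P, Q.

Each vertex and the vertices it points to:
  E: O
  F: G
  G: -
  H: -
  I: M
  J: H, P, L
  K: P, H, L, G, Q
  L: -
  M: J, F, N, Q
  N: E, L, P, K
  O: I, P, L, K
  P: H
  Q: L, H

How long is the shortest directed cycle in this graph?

For each vertex v, BFS finds the shortest path from v back to v.
The shortest such closed walk is O → I → M → N → E → O, length 5.

5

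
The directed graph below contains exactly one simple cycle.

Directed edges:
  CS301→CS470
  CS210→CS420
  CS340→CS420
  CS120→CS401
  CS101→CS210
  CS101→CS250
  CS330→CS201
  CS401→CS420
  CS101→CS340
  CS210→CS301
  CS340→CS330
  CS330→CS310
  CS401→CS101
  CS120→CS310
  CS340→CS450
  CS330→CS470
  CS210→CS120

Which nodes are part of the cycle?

DFS with gray/black marking from CS101:
CS101 gray
  CS210 gray
    CS420 gray
    CS420 black
    CS301 gray
      CS470 gray
      CS470 black
    CS301 black
    CS120 gray
      CS310 gray
      CS310 black
      CS401 gray
        CS401→CS101: CS101 is gray → back edge
Back edge closes the cycle CS101 → CS210 → CS120 → CS401 → CS101; its vertices are {CS101, CS120, CS210, CS401}.

CS101, CS120, CS210, CS401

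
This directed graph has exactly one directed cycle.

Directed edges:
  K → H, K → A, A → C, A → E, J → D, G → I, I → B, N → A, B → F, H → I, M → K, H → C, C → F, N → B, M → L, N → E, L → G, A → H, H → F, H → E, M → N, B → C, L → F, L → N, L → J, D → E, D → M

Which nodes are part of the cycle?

D, J, L, M

DFS with gray/black marking from M:
M gray
  K gray
    H gray
      F gray
      F black
      I gray
        B gray
          B→F: F black — skip
          C gray
            C→F: F black — skip
          C black
        B black
      I black
      E gray
      E black
      H→C: C black — skip
    H black
    A gray
      A→C: C black — skip
      A→H: H black — skip
      A→E: E black — skip
    A black
  K black
  L gray
    L→F: F black — skip
    J gray
      D gray
        D→M: M is gray → back edge
Back edge closes the cycle M → L → J → D → M; its vertices are {D, J, L, M}.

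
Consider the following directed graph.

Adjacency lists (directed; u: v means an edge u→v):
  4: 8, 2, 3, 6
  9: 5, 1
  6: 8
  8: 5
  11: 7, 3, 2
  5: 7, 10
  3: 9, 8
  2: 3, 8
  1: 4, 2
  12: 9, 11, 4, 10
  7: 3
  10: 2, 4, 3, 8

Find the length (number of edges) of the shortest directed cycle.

For each vertex v, BFS finds the shortest path from v back to v.
The shortest such closed walk is 10 → 8 → 5 → 10, length 3.

3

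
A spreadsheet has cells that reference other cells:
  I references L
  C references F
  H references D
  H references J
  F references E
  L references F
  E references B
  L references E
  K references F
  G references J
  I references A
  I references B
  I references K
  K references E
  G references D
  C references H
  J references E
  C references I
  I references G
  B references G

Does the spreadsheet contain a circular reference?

DFS with white/gray/black marking, starting from G:
G gray
  J gray
    E gray
      B gray
        B→G: G is gray → back edge
Back edge found, so a cycle exists: G → J → E → B → G.

Yes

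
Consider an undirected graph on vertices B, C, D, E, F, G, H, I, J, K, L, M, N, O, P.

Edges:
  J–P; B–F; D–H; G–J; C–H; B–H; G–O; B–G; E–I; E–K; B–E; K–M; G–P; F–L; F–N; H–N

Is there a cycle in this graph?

Yes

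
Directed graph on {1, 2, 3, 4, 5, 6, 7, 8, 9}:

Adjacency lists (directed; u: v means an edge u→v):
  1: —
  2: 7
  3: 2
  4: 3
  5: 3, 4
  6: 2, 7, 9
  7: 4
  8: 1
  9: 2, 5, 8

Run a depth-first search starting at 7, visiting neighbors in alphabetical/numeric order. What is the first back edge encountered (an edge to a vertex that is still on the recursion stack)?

2->7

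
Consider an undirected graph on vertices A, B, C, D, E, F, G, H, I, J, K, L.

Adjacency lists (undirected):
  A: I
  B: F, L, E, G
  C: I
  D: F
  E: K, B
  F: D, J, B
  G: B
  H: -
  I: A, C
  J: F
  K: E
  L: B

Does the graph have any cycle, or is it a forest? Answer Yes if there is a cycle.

No

DFS, tracking each vertex's parent; an edge to a visited non-parent vertex closes a cycle.
Start from B:
visit B (parent –)
  visit F (parent B)
    visit D (parent F)
      D–F: parent, skip
    visit J (parent F)
      J–F: parent, skip
    F–B: parent, skip
  visit L (parent B)
    L–B: parent, skip
  visit E (parent B)
    visit K (parent E)
      K–E: parent, skip
    E–B: parent, skip
  visit G (parent B)
    G–B: parent, skip
visit A (parent –)
  visit I (parent A)
    I–A: parent, skip
    visit C (parent I)
      C–I: parent, skip
visit H (parent –)
No non-parent visited neighbor found — the graph is a forest.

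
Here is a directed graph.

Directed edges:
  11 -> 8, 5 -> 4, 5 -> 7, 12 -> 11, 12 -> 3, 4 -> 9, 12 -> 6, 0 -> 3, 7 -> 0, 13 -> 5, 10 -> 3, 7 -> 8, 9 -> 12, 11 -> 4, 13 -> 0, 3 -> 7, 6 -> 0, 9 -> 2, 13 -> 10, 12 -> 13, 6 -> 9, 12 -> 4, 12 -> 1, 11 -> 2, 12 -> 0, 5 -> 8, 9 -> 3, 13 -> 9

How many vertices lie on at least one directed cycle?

10

A vertex is on a directed cycle iff it belongs to a strongly connected component of size ≥ 2 (or has a self-loop).
The vertices on cycles are {0, 3, 4, 5, 6, 7, 9, 11, 12, 13} — 10 in total.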